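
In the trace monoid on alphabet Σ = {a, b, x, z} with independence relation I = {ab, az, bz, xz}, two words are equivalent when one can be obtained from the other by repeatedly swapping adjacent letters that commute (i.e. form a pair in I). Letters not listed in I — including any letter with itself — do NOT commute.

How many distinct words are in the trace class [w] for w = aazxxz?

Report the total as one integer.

#0=a has no predecessor
#1=a depends on [0:a]
#2=z has no predecessor
#3=x depends on [1:a]
#4=x depends on [3:x]
#5=z depends on [2:z]
sources: [0:a, 2:z]
N(rest) = Σ N(rest − s) over sources s of rest; N(one piece) = 1:
  size 1 → [4]=1  [5]=1
  size 2 → [2,5]=1  [3,4]=1  [4,5]=2
  size 3 → [1,3,4]=1  [2,4,5]=3  [3,4,5]=3
  size 4 → [0,1,3,4]=1  [1,3,4,5]=4  [2,3,4,5]=6
  first=0(a) contributes 10
  first=2(z) contributes 5
|[w]| = 15

15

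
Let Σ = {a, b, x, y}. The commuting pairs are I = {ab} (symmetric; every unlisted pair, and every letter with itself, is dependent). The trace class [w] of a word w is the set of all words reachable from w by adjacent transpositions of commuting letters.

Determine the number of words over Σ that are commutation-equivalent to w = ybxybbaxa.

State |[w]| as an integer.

3

0(y) covers ∅
1(b) covers 0:y
2(x) covers 1:b
3(y) covers 2:x
4(b) covers 3:y
5(b) covers 4:b
6(a) covers 3:y
7(x) covers 5:b, 6:a
8(a) covers 7:x
floor of heap: 0:y
completions by unplaced set U, small U first (add the entries for U minus each lowest piece of U):
  |U|=1: {8}:1
  |U|=2: {7,8}:1
  |U|=3: {5,7,8}:1  {6,7,8}:1
  |U|=4: {4,5,7,8}:1  {5,6,7,8}:2
  |U|=5: {4,5,6,7,8}:3
  |U|=6: {3,4,5,6,7,8}:3
  |U|=7: {2,3,4,5,6,7,8}:3
  start at 0(y): 3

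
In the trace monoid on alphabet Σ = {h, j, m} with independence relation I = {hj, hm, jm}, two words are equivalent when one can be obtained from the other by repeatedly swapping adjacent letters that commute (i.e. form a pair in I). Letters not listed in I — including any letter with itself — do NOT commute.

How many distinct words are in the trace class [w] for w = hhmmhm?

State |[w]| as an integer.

drop 0:h onto floor
drop 1:h onto {0:h}
drop 2:m onto floor
drop 3:m onto {2:m}
drop 4:h onto {1:h}
drop 5:m onto {3:m}
ground layer = {0:h, 2:m}
drop-orders for the pieces not yet dropped (sum over which currently-grounded one goes next):
  1 to go: {4} 1  {5} 1
  2 to go: {1,4} 1  {3,5} 1  {4,5} 2
  3 to go: {0,1,4} 1  {1,4,5} 3  {2,3,5} 1  {3,4,5} 3
  4 to go: {0,1,4,5} 4  {1,3,4,5} 6  {2,3,4,5} 4
  if 0:h drops first: 10 orders
  if 2:m drops first: 10 orders
heap linearizations: 20

20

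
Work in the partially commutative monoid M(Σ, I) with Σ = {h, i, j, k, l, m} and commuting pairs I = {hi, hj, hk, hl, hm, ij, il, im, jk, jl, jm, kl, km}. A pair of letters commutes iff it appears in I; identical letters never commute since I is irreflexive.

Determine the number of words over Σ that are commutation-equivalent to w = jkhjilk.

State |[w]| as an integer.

420

drop 0:j onto floor
drop 1:k onto floor
drop 2:h onto floor
drop 3:j onto {0:j}
drop 4:i onto {1:k}
drop 5:l onto floor
drop 6:k onto {4:i}
ground layer = {0:j, 1:k, 2:h, 5:l}
drop-orders for the pieces not yet dropped (sum over which currently-grounded one goes next):
  1 to go: {2} 1  {3} 1  {5} 1  {6} 1
  2 to go: {0,3} 1  {2,3} 2  {2,5} 2  {2,6} 2  {3,5} 2  {3,6} 2  {4,6} 1  {5,6} 2
  3 to go: {0,2,3} 3  {0,3,5} 3  {0,3,6} 3  {1,4,6} 1  {2,3,5} 6  {2,3,6} 6  {2,4,6} 3  {2,5,6} 6  {3,4,6} 3  {3,5,6} 6  {4,5,6} 3
  4 to go: {0,2,3,5} 12  {0,2,3,6} 12  {0,3,4,6} 6  {0,3,5,6} 12  {1,2,4,6} 4  {1,3,4,6} 4  {1,4,5,6} 4  {2,3,4,6} 12  {2,3,5,6} 24  {2,4,5,6} 12  {3,4,5,6} 12
  5 to go: {0,1,3,4,6} 10  {0,2,3,4,6} 30  {0,2,3,5,6} 60  {0,3,4,5,6} 30  {1,2,3,4,6} 20  {1,2,4,5,6} 20  {1,3,4,5,6} 20  {2,3,4,5,6} 60
  if 0:j drops first: 120 orders
  if 1:k drops first: 180 orders
  if 2:h drops first: 60 orders
  if 5:l drops first: 60 orders
heap linearizations: 420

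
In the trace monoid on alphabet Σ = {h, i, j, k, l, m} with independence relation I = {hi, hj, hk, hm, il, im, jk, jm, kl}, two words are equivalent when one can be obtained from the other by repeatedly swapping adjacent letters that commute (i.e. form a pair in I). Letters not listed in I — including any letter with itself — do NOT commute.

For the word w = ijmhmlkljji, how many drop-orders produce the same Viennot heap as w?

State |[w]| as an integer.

0(i) covers ∅
1(j) covers 0:i
2(m) covers ∅
3(h) covers ∅
4(m) covers 2:m
5(l) covers 1:j, 3:h, 4:m
6(k) covers 0:i, 4:m
7(l) covers 5:l
8(j) covers 7:l
9(j) covers 8:j
10(i) covers 6:k, 9:j
floor of heap: 0:i, 2:m, 3:h
completions by unplaced set U, small U first (add the entries for U minus each lowest piece of U):
  |U|=1: {10}:1
  |U|=2: {6,10}:1  {9,10}:1
  |U|=3: {6,9,10}:2  {8,9,10}:1
  |U|=4: {6,8,9,10}:3  {7,8,9,10}:1
  |U|=5: {5,7,8,9,10}:1  {6,7,8,9,10}:4
  |U|=6: {1,5,7,8,9,10}:1  {3,5,7,8,9,10}:1  {5,6,7,8,9,10}:5
  |U|=7: {1,3,5,7,8,9,10}:2  {1,5,6,7,8,9,10}:6  {3,5,6,7,8,9,10}:6  {4,5,6,7,8,9,10}:5
  |U|=8: {0,1,5,6,7,8,9,10}:6  {1,3,5,6,7,8,9,10}:14  {1,4,5,6,7,8,9,10}:11  {2,4,5,6,7,8,9,10}:5  {3,4,5,6,7,8,9,10}:11
  |U|=9: {0,1,3,5,6,7,8,9,10}:20  {0,1,4,5,6,7,8,9,10}:17  {1,2,4,5,6,7,8,9,10}:16  {1,3,4,5,6,7,8,9,10}:36  {2,3,4,5,6,7,8,9,10}:16
  start at 0(i): 68
  start at 2(m): 73
  start at 3(h): 33
sum over floor = 174

174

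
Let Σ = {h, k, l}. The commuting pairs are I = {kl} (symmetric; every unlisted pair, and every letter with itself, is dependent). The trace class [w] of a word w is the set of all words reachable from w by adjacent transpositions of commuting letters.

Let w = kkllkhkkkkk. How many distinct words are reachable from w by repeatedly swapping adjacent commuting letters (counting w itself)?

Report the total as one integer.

10

drop 0:k onto floor
drop 1:k onto {0:k}
drop 2:l onto floor
drop 3:l onto {2:l}
drop 4:k onto {1:k}
drop 5:h onto {3:l, 4:k}
drop 6:k onto {5:h}
drop 7:k onto {6:k}
drop 8:k onto {7:k}
drop 9:k onto {8:k}
drop 10:k onto {9:k}
ground layer = {0:k, 2:l}
drop-orders for the pieces not yet dropped (sum over which currently-grounded one goes next):
  1 to go: {10} 1
  2 to go: {9,10} 1
  3 to go: {8,9,10} 1
  4 to go: {7,8,9,10} 1
  5 to go: {6,7,8,9,10} 1
  6 to go: {5,6,7,8,9,10} 1
  7 to go: {3,5,6,7,8,9,10} 1  {4,5,6,7,8,9,10} 1
  8 to go: {1,4,5,6,7,8,9,10} 1  {2,3,5,6,7,8,9,10} 1  {3,4,5,6,7,8,9,10} 2
  9 to go: {0,1,4,5,6,7,8,9,10} 1  {1,3,4,5,6,7,8,9,10} 3  {2,3,4,5,6,7,8,9,10} 3
  if 0:k drops first: 6 orders
  if 2:l drops first: 4 orders
heap linearizations: 10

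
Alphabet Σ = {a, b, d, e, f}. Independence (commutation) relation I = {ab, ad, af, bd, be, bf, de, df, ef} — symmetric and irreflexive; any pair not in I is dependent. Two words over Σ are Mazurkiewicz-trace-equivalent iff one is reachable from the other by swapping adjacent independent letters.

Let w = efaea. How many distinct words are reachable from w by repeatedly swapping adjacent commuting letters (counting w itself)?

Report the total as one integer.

0(e) covers ∅
1(f) covers ∅
2(a) covers 0:e
3(e) covers 2:a
4(a) covers 3:e
floor of heap: 0:e, 1:f
completions by unplaced set U, small U first (add the entries for U minus each lowest piece of U):
  |U|=1: {1}:1  {4}:1
  |U|=2: {1,4}:2  {3,4}:1
  |U|=3: {1,3,4}:3  {2,3,4}:1
  start at 0(e): 4
  start at 1(f): 1
sum over floor = 5

5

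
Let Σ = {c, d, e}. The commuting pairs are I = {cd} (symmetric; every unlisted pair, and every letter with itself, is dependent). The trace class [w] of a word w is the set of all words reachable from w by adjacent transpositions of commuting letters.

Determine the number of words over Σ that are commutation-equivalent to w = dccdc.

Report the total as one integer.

10

piece 0:d — minimal
piece 1:c — minimal
piece 2:c rests on {1:c}
piece 3:d rests on {0:d}
piece 4:c rests on {2:c}
minimal pieces: {0:d, 1:c}
ways to finish when only these pieces remain (= sum over removing one remaining piece with nothing left below it):
  1 left: {3}→1  {4}→1
  2 left: {0,3}→1  {2,4}→1  {3,4}→2
  3 left: {0,3,4}→3  {1,2,4}→1  {2,3,4}→3
  placing 0:d first → 4 extensions
  placing 1:c first → 6 extensions
total linear extensions = 10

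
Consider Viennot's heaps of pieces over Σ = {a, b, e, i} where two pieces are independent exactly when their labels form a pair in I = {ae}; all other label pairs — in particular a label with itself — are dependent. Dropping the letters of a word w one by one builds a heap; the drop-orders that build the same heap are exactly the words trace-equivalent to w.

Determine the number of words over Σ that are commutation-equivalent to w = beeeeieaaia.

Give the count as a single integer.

3

drop 0:b onto floor
drop 1:e onto {0:b}
drop 2:e onto {1:e}
drop 3:e onto {2:e}
drop 4:e onto {3:e}
drop 5:i onto {4:e}
drop 6:e onto {5:i}
drop 7:a onto {5:i}
drop 8:a onto {7:a}
drop 9:i onto {6:e, 8:a}
drop 10:a onto {9:i}
ground layer = {0:b}
drop-orders for the pieces not yet dropped (sum over which currently-grounded one goes next):
  1 to go: {10} 1
  2 to go: {9,10} 1
  3 to go: {6,9,10} 1  {8,9,10} 1
  4 to go: {6,8,9,10} 2  {7,8,9,10} 1
  5 to go: {6,7,8,9,10} 3
  6 to go: {5,6,7,8,9,10} 3
  7 to go: {4,5,6,7,8,9,10} 3
  8 to go: {3,4,5,6,7,8,9,10} 3
  9 to go: {2,3,4,5,6,7,8,9,10} 3
  if 0:b drops first: 3 orders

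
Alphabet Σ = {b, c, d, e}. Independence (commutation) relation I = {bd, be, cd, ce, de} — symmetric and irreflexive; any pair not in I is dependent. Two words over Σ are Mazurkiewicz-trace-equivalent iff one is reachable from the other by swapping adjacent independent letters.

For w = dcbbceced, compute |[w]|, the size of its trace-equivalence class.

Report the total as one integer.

#0=d has no predecessor
#1=c has no predecessor
#2=b depends on [1:c]
#3=b depends on [2:b]
#4=c depends on [3:b]
#5=e has no predecessor
#6=c depends on [4:c]
#7=e depends on [5:e]
#8=d depends on [0:d]
sources: [0:d, 1:c, 5:e]
N(rest) = Σ N(rest − s) over sources s of rest; N(one piece) = 1:
  size 1 → [6]=1  [7]=1  [8]=1
  size 2 → [0,8]=1  [4,6]=1  [5,7]=1  [6,7]=2  [6,8]=2  [7,8]=2
  size 3 → [0,6,8]=3  [0,7,8]=3  [3,4,6]=1  [4,6,7]=3  [4,6,8]=3  [5,6,7]=3  [5,7,8]=3  [6,7,8]=6
  size 4 → [0,4,6,8]=6  [0,5,7,8]=6  [0,6,7,8]=12  [2,3,4,6]=1  [3,4,6,7]=4  [3,4,6,8]=4  [4,5,6,7]=6  [4,6,7,8]=12  [5,6,7,8]=12
  size 5 → [0,3,4,6,8]=10  [0,4,6,7,8]=30  [0,5,6,7,8]=30  [1,2,3,4,6]=1  [2,3,4,6,7]=5  [2,3,4,6,8]=5  [3,4,5,6,7]=10  [3,4,6,7,8]=20  [4,5,6,7,8]=30
  size 6 → [0,2,3,4,6,8]=15  [0,3,4,6,7,8]=60  [0,4,5,6,7,8]=90  [1,2,3,4,6,7]=6  [1,2,3,4,6,8]=6  [2,3,4,5,6,7]=15  [2,3,4,6,7,8]=30  [3,4,5,6,7,8]=60
  size 7 → [0,1,2,3,4,6,8]=21  [0,2,3,4,6,7,8]=105  [0,3,4,5,6,7,8]=210  [1,2,3,4,5,6,7]=21  [1,2,3,4,6,7,8]=42  [2,3,4,5,6,7,8]=105
  first=0(d) contributes 168
  first=1(c) contributes 420
  first=5(e) contributes 168
|[w]| = 756

756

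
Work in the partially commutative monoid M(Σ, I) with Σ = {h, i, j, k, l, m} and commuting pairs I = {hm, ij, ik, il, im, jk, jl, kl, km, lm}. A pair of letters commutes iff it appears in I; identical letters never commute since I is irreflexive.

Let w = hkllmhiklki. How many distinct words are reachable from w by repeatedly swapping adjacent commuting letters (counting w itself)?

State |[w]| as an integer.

#0=h has no predecessor
#1=k depends on [0:h]
#2=l depends on [0:h]
#3=l depends on [2:l]
#4=m has no predecessor
#5=h depends on [1:k, 3:l]
#6=i depends on [5:h]
#7=k depends on [5:h]
#8=l depends on [5:h]
#9=k depends on [7:k]
#10=i depends on [6:i]
sources: [0:h, 4:m]
N(rest) = Σ N(rest − s) over sources s of rest; N(one piece) = 1:
  size 1 → [4]=1  [8]=1  [9]=1  [10]=1
  size 2 → [4,8]=2  [4,9]=2  [4,10]=2  [6,10]=1  [7,9]=1  [8,9]=2  [8,10]=2  [9,10]=2
  size 3 → [4,6,10]=3  [4,7,9]=3  [4,8,9]=6  [4,8,10]=6  [4,9,10]=6  [6,8,10]=3  [6,9,10]=3  [7,8,9]=3  [7,9,10]=3  [8,9,10]=6
  size 4 → [4,6,8,10]=12  [4,6,9,10]=12  [4,7,8,9]=12  [4,7,9,10]=12  [4,8,9,10]=24  [6,7,9,10]=6  [6,8,9,10]=12  [7,8,9,10]=12
  size 5 → [4,6,7,9,10]=30  [4,6,8,9,10]=60  [4,7,8,9,10]=60  [6,7,8,9,10]=30
  size 6 → [4,6,7,8,9,10]=180  [5,6,7,8,9,10]=30
  size 7 → [1,5,6,7,8,9,10]=30  [3,5,6,7,8,9,10]=30  [4,5,6,7,8,9,10]=210
  size 8 → [1,3,5,6,7,8,9,10]=60  [1,4,5,6,7,8,9,10]=240  [2,3,5,6,7,8,9,10]=30  [3,4,5,6,7,8,9,10]=240
  size 9 → [1,2,3,5,6,7,8,9,10]=90  [1,3,4,5,6,7,8,9,10]=540  [2,3,4,5,6,7,8,9,10]=270
  first=0(h) contributes 900
  first=4(m) contributes 90
|[w]| = 990

990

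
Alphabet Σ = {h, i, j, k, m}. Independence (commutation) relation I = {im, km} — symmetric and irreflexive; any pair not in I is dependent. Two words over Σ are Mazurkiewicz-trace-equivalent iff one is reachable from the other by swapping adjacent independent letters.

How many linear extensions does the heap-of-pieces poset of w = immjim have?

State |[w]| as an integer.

#0=i has no predecessor
#1=m has no predecessor
#2=m depends on [1:m]
#3=j depends on [0:i, 2:m]
#4=i depends on [3:j]
#5=m depends on [3:j]
sources: [0:i, 1:m]
N(rest) = Σ N(rest − s) over sources s of rest; N(one piece) = 1:
  size 1 → [4]=1  [5]=1
  size 2 → [4,5]=2
  size 3 → [3,4,5]=2
  size 4 → [0,3,4,5]=2  [2,3,4,5]=2
  first=0(i) contributes 2
  first=1(m) contributes 4
|[w]| = 6

6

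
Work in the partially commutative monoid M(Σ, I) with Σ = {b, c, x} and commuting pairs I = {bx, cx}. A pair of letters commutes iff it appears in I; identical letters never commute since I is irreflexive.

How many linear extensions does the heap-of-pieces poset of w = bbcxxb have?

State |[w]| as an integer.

piece 0:b — minimal
piece 1:b rests on {0:b}
piece 2:c rests on {1:b}
piece 3:x — minimal
piece 4:x rests on {3:x}
piece 5:b rests on {2:c}
minimal pieces: {0:b, 3:x}
ways to finish when only these pieces remain (= sum over removing one remaining piece with nothing left below it):
  1 left: {4}→1  {5}→1
  2 left: {2,5}→1  {3,4}→1  {4,5}→2
  3 left: {1,2,5}→1  {2,4,5}→3  {3,4,5}→3
  4 left: {0,1,2,5}→1  {1,2,4,5}→4  {2,3,4,5}→6
  placing 0:b first → 10 extensions
  placing 3:x first → 5 extensions
total linear extensions = 15

15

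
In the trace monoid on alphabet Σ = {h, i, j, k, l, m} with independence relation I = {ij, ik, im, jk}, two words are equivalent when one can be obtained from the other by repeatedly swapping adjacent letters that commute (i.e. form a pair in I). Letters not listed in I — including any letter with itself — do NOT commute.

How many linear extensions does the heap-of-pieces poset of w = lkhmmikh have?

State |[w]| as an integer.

piece 0:l — minimal
piece 1:k rests on {0:l}
piece 2:h rests on {1:k}
piece 3:m rests on {2:h}
piece 4:m rests on {3:m}
piece 5:i rests on {2:h}
piece 6:k rests on {4:m}
piece 7:h rests on {5:i, 6:k}
minimal pieces: {0:l}
ways to finish when only these pieces remain (= sum over removing one remaining piece with nothing left below it):
  1 left: {7}→1
  2 left: {5,7}→1  {6,7}→1
  3 left: {4,6,7}→1  {5,6,7}→2
  4 left: {3,4,6,7}→1  {4,5,6,7}→3
  5 left: {3,4,5,6,7}→4
  6 left: {2,3,4,5,6,7}→4
  placing 0:l first → 4 extensions

4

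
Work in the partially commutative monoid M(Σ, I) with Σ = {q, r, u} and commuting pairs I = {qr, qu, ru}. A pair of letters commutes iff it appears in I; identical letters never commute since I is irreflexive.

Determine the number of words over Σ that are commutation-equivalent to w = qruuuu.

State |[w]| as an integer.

30

drop 0:q onto floor
drop 1:r onto floor
drop 2:u onto floor
drop 3:u onto {2:u}
drop 4:u onto {3:u}
drop 5:u onto {4:u}
ground layer = {0:q, 1:r, 2:u}
drop-orders for the pieces not yet dropped (sum over which currently-grounded one goes next):
  1 to go: {0} 1  {1} 1  {5} 1
  2 to go: {0,1} 2  {0,5} 2  {1,5} 2  {4,5} 1
  3 to go: {0,1,5} 6  {0,4,5} 3  {1,4,5} 3  {3,4,5} 1
  4 to go: {0,1,4,5} 12  {0,3,4,5} 4  {1,3,4,5} 4  {2,3,4,5} 1
  if 0:q drops first: 5 orders
  if 1:r drops first: 5 orders
  if 2:u drops first: 20 orders
heap linearizations: 30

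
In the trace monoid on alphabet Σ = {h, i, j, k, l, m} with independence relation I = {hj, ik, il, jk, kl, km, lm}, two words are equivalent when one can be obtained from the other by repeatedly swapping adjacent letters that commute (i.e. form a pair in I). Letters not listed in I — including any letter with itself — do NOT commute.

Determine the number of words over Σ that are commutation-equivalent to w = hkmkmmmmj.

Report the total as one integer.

28

0(h) covers ∅
1(k) covers 0:h
2(m) covers 0:h
3(k) covers 1:k
4(m) covers 2:m
5(m) covers 4:m
6(m) covers 5:m
7(m) covers 6:m
8(j) covers 7:m
floor of heap: 0:h
completions by unplaced set U, small U first (add the entries for U minus each lowest piece of U):
  |U|=1: {3}:1  {8}:1
  |U|=2: {1,3}:1  {3,8}:2  {7,8}:1
  |U|=3: {1,3,8}:3  {3,7,8}:3  {6,7,8}:1
  |U|=4: {1,3,7,8}:6  {3,6,7,8}:4  {5,6,7,8}:1
  |U|=5: {1,3,6,7,8}:10  {3,5,6,7,8}:5  {4,5,6,7,8}:1
  |U|=6: {1,3,5,6,7,8}:15  {2,4,5,6,7,8}:1  {3,4,5,6,7,8}:6
  |U|=7: {1,3,4,5,6,7,8}:21  {2,3,4,5,6,7,8}:7
  start at 0(h): 28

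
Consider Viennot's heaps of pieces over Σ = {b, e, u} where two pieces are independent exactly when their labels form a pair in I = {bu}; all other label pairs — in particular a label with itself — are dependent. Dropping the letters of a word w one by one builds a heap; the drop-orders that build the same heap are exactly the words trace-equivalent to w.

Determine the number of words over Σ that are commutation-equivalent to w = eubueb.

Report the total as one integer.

0(e) covers ∅
1(u) covers 0:e
2(b) covers 0:e
3(u) covers 1:u
4(e) covers 2:b, 3:u
5(b) covers 4:e
floor of heap: 0:e
completions by unplaced set U, small U first (add the entries for U minus each lowest piece of U):
  |U|=1: {5}:1
  |U|=2: {4,5}:1
  |U|=3: {2,4,5}:1  {3,4,5}:1
  |U|=4: {1,3,4,5}:1  {2,3,4,5}:2
  start at 0(e): 3

3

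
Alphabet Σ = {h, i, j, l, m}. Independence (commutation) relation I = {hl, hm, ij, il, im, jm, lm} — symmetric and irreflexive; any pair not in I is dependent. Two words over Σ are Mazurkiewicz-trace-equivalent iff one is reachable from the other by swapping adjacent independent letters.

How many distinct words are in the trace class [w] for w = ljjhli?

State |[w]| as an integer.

3

piece 0:l — minimal
piece 1:j rests on {0:l}
piece 2:j rests on {1:j}
piece 3:h rests on {2:j}
piece 4:l rests on {2:j}
piece 5:i rests on {3:h}
minimal pieces: {0:l}
ways to finish when only these pieces remain (= sum over removing one remaining piece with nothing left below it):
  1 left: {4}→1  {5}→1
  2 left: {3,5}→1  {4,5}→2
  3 left: {3,4,5}→3
  4 left: {2,3,4,5}→3
  placing 0:l first → 3 extensions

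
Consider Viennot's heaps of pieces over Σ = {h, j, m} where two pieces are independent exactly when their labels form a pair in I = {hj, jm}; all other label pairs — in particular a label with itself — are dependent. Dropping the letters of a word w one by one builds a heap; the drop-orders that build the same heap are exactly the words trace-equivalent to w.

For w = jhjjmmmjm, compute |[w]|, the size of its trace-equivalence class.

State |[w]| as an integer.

0(j) covers ∅
1(h) covers ∅
2(j) covers 0:j
3(j) covers 2:j
4(m) covers 1:h
5(m) covers 4:m
6(m) covers 5:m
7(j) covers 3:j
8(m) covers 6:m
floor of heap: 0:j, 1:h
completions by unplaced set U, small U first (add the entries for U minus each lowest piece of U):
  |U|=1: {7}:1  {8}:1
  |U|=2: {3,7}:1  {6,8}:1  {7,8}:2
  |U|=3: {2,3,7}:1  {3,7,8}:3  {5,6,8}:1  {6,7,8}:3
  |U|=4: {0,2,3,7}:1  {2,3,7,8}:4  {3,6,7,8}:6  {4,5,6,8}:1  {5,6,7,8}:4
  |U|=5: {0,2,3,7,8}:5  {1,4,5,6,8}:1  {2,3,6,7,8}:10  {3,5,6,7,8}:10  {4,5,6,7,8}:5
  |U|=6: {0,2,3,6,7,8}:15  {1,4,5,6,7,8}:6  {2,3,5,6,7,8}:20  {3,4,5,6,7,8}:15
  |U|=7: {0,2,3,5,6,7,8}:35  {1,3,4,5,6,7,8}:21  {2,3,4,5,6,7,8}:35
  start at 0(j): 56
  start at 1(h): 70
sum over floor = 126

126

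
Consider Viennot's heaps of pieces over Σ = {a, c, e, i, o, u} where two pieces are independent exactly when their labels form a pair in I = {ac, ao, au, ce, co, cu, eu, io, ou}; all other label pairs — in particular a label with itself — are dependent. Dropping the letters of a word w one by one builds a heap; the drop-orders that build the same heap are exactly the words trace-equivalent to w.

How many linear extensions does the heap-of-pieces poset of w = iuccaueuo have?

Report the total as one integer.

drop 0:i onto floor
drop 1:u onto {0:i}
drop 2:c onto {0:i}
drop 3:c onto {2:c}
drop 4:a onto {0:i}
drop 5:u onto {1:u}
drop 6:e onto {4:a}
drop 7:u onto {5:u}
drop 8:o onto {6:e}
ground layer = {0:i}
drop-orders for the pieces not yet dropped (sum over which currently-grounded one goes next):
  1 to go: {3} 1  {7} 1  {8} 1
  2 to go: {2,3} 1  {3,7} 2  {3,8} 2  {5,7} 1  {6,8} 1  {7,8} 2
  3 to go: {1,5,7} 1  {2,3,7} 3  {2,3,8} 3  {3,5,7} 3  {3,6,8} 3  {3,7,8} 6  {4,6,8} 1  {5,7,8} 3  {6,7,8} 3
  4 to go: {1,3,5,7} 4  {1,5,7,8} 4  {2,3,5,7} 6  {2,3,6,8} 6  {2,3,7,8} 12  {3,4,6,8} 4  {3,5,7,8} 12  {3,6,7,8} 12  {4,6,7,8} 4  {5,6,7,8} 6
  5 to go: {1,2,3,5,7} 10  {1,3,5,7,8} 20  {1,5,6,7,8} 10  {2,3,4,6,8} 10  {2,3,5,7,8} 30  {2,3,6,7,8} 30  {3,4,6,7,8} 20  {3,5,6,7,8} 30  {4,5,6,7,8} 10
  6 to go: {1,2,3,5,7,8} 60  {1,3,5,6,7,8} 60  {1,4,5,6,7,8} 20  {2,3,4,6,7,8} 60  {2,3,5,6,7,8} 90  {3,4,5,6,7,8} 60
  7 to go: {1,2,3,5,6,7,8} 210  {1,3,4,5,6,7,8} 140  {2,3,4,5,6,7,8} 210
  if 0:i drops first: 560 orders

560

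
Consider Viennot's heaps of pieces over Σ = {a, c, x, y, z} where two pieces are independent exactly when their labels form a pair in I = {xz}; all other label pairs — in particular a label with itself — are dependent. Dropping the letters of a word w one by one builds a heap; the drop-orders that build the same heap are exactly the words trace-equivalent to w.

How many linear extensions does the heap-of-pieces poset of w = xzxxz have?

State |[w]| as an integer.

10

piece 0:x — minimal
piece 1:z — minimal
piece 2:x rests on {0:x}
piece 3:x rests on {2:x}
piece 4:z rests on {1:z}
minimal pieces: {0:x, 1:z}
ways to finish when only these pieces remain (= sum over removing one remaining piece with nothing left below it):
  1 left: {3}→1  {4}→1
  2 left: {1,4}→1  {2,3}→1  {3,4}→2
  3 left: {0,2,3}→1  {1,3,4}→3  {2,3,4}→3
  placing 0:x first → 6 extensions
  placing 1:z first → 4 extensions
total linear extensions = 10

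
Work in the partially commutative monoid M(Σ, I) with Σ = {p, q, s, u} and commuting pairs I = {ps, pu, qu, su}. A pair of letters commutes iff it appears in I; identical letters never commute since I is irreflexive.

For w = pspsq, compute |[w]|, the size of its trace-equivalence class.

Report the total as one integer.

6

drop 0:p onto floor
drop 1:s onto floor
drop 2:p onto {0:p}
drop 3:s onto {1:s}
drop 4:q onto {2:p, 3:s}
ground layer = {0:p, 1:s}
drop-orders for the pieces not yet dropped (sum over which currently-grounded one goes next):
  1 to go: {4} 1
  2 to go: {2,4} 1  {3,4} 1
  3 to go: {0,2,4} 1  {1,3,4} 1  {2,3,4} 2
  if 0:p drops first: 3 orders
  if 1:s drops first: 3 orders
heap linearizations: 6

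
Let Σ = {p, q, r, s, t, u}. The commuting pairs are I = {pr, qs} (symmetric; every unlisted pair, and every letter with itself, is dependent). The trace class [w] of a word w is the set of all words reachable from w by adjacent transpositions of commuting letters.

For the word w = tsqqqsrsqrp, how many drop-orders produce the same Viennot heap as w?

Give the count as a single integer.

drop 0:t onto floor
drop 1:s onto {0:t}
drop 2:q onto {0:t}
drop 3:q onto {2:q}
drop 4:q onto {3:q}
drop 5:s onto {1:s}
drop 6:r onto {4:q, 5:s}
drop 7:s onto {6:r}
drop 8:q onto {6:r}
drop 9:r onto {7:s, 8:q}
drop 10:p onto {7:s, 8:q}
ground layer = {0:t}
drop-orders for the pieces not yet dropped (sum over which currently-grounded one goes next):
  1 to go: {9} 1  {10} 1
  2 to go: {9,10} 2
  3 to go: {7,9,10} 2  {8,9,10} 2
  4 to go: {7,8,9,10} 4
  5 to go: {6,7,8,9,10} 4
  6 to go: {4,6,7,8,9,10} 4  {5,6,7,8,9,10} 4
  7 to go: {1,5,6,7,8,9,10} 4  {3,4,6,7,8,9,10} 4  {4,5,6,7,8,9,10} 8
  8 to go: {1,4,5,6,7,8,9,10} 12  {2,3,4,6,7,8,9,10} 4  {3,4,5,6,7,8,9,10} 12
  9 to go: {1,3,4,5,6,7,8,9,10} 24  {2,3,4,5,6,7,8,9,10} 16
  if 0:t drops first: 40 orders

40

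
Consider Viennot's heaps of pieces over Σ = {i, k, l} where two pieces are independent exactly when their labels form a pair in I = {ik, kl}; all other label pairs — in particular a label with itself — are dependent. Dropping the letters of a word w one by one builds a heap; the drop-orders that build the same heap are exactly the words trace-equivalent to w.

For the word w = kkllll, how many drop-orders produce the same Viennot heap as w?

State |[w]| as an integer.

#0=k has no predecessor
#1=k depends on [0:k]
#2=l has no predecessor
#3=l depends on [2:l]
#4=l depends on [3:l]
#5=l depends on [4:l]
sources: [0:k, 2:l]
N(rest) = Σ N(rest − s) over sources s of rest; N(one piece) = 1:
  size 1 → [1]=1  [5]=1
  size 2 → [0,1]=1  [1,5]=2  [4,5]=1
  size 3 → [0,1,5]=3  [1,4,5]=3  [3,4,5]=1
  size 4 → [0,1,4,5]=6  [1,3,4,5]=4  [2,3,4,5]=1
  first=0(k) contributes 5
  first=2(l) contributes 10
|[w]| = 15

15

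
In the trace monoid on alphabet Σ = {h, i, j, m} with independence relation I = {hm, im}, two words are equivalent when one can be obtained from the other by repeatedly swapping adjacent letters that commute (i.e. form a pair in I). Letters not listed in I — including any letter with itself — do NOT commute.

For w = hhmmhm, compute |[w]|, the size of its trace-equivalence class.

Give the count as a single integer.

drop 0:h onto floor
drop 1:h onto {0:h}
drop 2:m onto floor
drop 3:m onto {2:m}
drop 4:h onto {1:h}
drop 5:m onto {3:m}
ground layer = {0:h, 2:m}
drop-orders for the pieces not yet dropped (sum over which currently-grounded one goes next):
  1 to go: {4} 1  {5} 1
  2 to go: {1,4} 1  {3,5} 1  {4,5} 2
  3 to go: {0,1,4} 1  {1,4,5} 3  {2,3,5} 1  {3,4,5} 3
  4 to go: {0,1,4,5} 4  {1,3,4,5} 6  {2,3,4,5} 4
  if 0:h drops first: 10 orders
  if 2:m drops first: 10 orders
heap linearizations: 20

20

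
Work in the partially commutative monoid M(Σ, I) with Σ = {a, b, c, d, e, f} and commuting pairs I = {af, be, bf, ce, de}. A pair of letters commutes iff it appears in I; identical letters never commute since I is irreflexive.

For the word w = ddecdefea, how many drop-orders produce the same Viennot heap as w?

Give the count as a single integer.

piece 0:d — minimal
piece 1:d rests on {0:d}
piece 2:e — minimal
piece 3:c rests on {1:d}
piece 4:d rests on {3:c}
piece 5:e rests on {2:e}
piece 6:f rests on {4:d, 5:e}
piece 7:e rests on {6:f}
piece 8:a rests on {7:e}
minimal pieces: {0:d, 2:e}
ways to finish when only these pieces remain (= sum over removing one remaining piece with nothing left below it):
  1 left: {8}→1
  2 left: {7,8}→1
  3 left: {6,7,8}→1
  4 left: {4,6,7,8}→1  {5,6,7,8}→1
  5 left: {2,5,6,7,8}→1  {3,4,6,7,8}→1  {4,5,6,7,8}→2
  6 left: {1,3,4,6,7,8}→1  {2,4,5,6,7,8}→3  {3,4,5,6,7,8}→3
  7 left: {0,1,3,4,6,7,8}→1  {1,3,4,5,6,7,8}→4  {2,3,4,5,6,7,8}→6
  placing 0:d first → 10 extensions
  placing 2:e first → 5 extensions
total linear extensions = 15

15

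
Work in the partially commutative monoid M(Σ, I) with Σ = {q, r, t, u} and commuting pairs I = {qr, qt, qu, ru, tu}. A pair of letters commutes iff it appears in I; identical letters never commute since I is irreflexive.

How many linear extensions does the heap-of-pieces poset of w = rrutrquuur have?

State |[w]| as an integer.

1260

piece 0:r — minimal
piece 1:r rests on {0:r}
piece 2:u — minimal
piece 3:t rests on {1:r}
piece 4:r rests on {3:t}
piece 5:q — minimal
piece 6:u rests on {2:u}
piece 7:u rests on {6:u}
piece 8:u rests on {7:u}
piece 9:r rests on {4:r}
minimal pieces: {0:r, 2:u, 5:q}
ways to finish when only these pieces remain (= sum over removing one remaining piece with nothing left below it):
  1 left: {5}→1  {8}→1  {9}→1
  2 left: {4,9}→1  {5,8}→2  {5,9}→2  {7,8}→1  {8,9}→2
  3 left: {3,4,9}→1  {4,5,9}→3  {4,8,9}→3  {5,7,8}→3  {5,8,9}→6  {6,7,8}→1  {7,8,9}→3
  4 left: {1,3,4,9}→1  {2,6,7,8}→1  {3,4,5,9}→4  {3,4,8,9}→4  {4,5,8,9}→12  {4,7,8,9}→6  {5,6,7,8}→4  {5,7,8,9}→12  {6,7,8,9}→4
  5 left: {0,1,3,4,9}→1  {1,3,4,5,9}→5  {1,3,4,8,9}→5  {2,5,6,7,8}→5  {2,6,7,8,9}→5  {3,4,5,8,9}→20  {3,4,7,8,9}→10  {4,5,7,8,9}→30  {4,6,7,8,9}→10  {5,6,7,8,9}→20
  6 left: {0,1,3,4,5,9}→6  {0,1,3,4,8,9}→6  {1,3,4,5,8,9}→30  {1,3,4,7,8,9}→15  {2,4,6,7,8,9}→15  {2,5,6,7,8,9}→30  {3,4,5,7,8,9}→60  {3,4,6,7,8,9}→20  {4,5,6,7,8,9}→60
  7 left: {0,1,3,4,5,8,9}→42  {0,1,3,4,7,8,9}→21  {1,3,4,5,7,8,9}→105  {1,3,4,6,7,8,9}→35  {2,3,4,6,7,8,9}→35  {2,4,5,6,7,8,9}→105  {3,4,5,6,7,8,9}→140
  8 left: {0,1,3,4,5,7,8,9}→168  {0,1,3,4,6,7,8,9}→56  {1,2,3,4,6,7,8,9}→70  {1,3,4,5,6,7,8,9}→280  {2,3,4,5,6,7,8,9}→280
  placing 0:r first → 630 extensions
  placing 2:u first → 504 extensions
  placing 5:q first → 126 extensions
total linear extensions = 1260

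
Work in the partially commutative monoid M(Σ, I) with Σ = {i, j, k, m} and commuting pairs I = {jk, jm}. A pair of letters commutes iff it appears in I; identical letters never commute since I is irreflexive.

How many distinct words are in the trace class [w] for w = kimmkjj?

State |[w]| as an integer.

#0=k has no predecessor
#1=i depends on [0:k]
#2=m depends on [1:i]
#3=m depends on [2:m]
#4=k depends on [3:m]
#5=j depends on [1:i]
#6=j depends on [5:j]
sources: [0:k]
N(rest) = Σ N(rest − s) over sources s of rest; N(one piece) = 1:
  size 1 → [4]=1  [6]=1
  size 2 → [3,4]=1  [4,6]=2  [5,6]=1
  size 3 → [2,3,4]=1  [3,4,6]=3  [4,5,6]=3
  size 4 → [2,3,4,6]=4  [3,4,5,6]=6
  size 5 → [2,3,4,5,6]=10
  first=0(k) contributes 10

10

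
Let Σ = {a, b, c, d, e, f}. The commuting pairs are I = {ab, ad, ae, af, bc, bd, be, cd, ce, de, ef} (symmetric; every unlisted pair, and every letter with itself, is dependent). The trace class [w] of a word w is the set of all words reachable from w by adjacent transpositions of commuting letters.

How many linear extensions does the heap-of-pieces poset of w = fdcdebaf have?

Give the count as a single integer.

#0=f has no predecessor
#1=d depends on [0:f]
#2=c depends on [0:f]
#3=d depends on [1:d]
#4=e has no predecessor
#5=b depends on [0:f]
#6=a depends on [2:c]
#7=f depends on [2:c, 3:d, 5:b]
sources: [0:f, 4:e]
N(rest) = Σ N(rest − s) over sources s of rest; N(one piece) = 1:
  size 1 → [4]=1  [6]=1  [7]=1
  size 2 → [3,7]=1  [4,6]=2  [4,7]=2  [5,7]=1  [6,7]=2
  size 3 → [1,3,7]=1  [2,6,7]=2  [3,4,7]=3  [3,5,7]=2  [3,6,7]=3  [4,5,7]=3  [4,6,7]=6  [5,6,7]=3
  size 4 → [1,3,4,7]=4  [1,3,5,7]=3  [1,3,6,7]=4  [2,3,6,7]=5  [2,4,6,7]=8  [2,5,6,7]=5  [3,4,5,7]=8  [3,4,6,7]=12  [3,5,6,7]=8  [4,5,6,7]=12
  size 5 → [1,2,3,6,7]=9  [1,3,4,5,7]=15  [1,3,4,6,7]=20  [1,3,5,6,7]=15  [2,3,4,6,7]=25  [2,3,5,6,7]=18  [2,4,5,6,7]=25  [3,4,5,6,7]=40
  size 6 → [1,2,3,4,6,7]=54  [1,2,3,5,6,7]=42  [1,3,4,5,6,7]=90  [2,3,4,5,6,7]=108
  first=0(f) contributes 294
  first=4(e) contributes 42
|[w]| = 336

336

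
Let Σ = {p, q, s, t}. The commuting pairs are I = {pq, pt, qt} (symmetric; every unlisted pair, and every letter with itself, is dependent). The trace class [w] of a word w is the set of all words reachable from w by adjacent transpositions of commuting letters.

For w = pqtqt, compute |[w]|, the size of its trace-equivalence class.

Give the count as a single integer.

30

piece 0:p — minimal
piece 1:q — minimal
piece 2:t — minimal
piece 3:q rests on {1:q}
piece 4:t rests on {2:t}
minimal pieces: {0:p, 1:q, 2:t}
ways to finish when only these pieces remain (= sum over removing one remaining piece with nothing left below it):
  1 left: {0}→1  {3}→1  {4}→1
  2 left: {0,3}→2  {0,4}→2  {1,3}→1  {2,4}→1  {3,4}→2
  3 left: {0,1,3}→3  {0,2,4}→3  {0,3,4}→6  {1,3,4}→3  {2,3,4}→3
  placing 0:p first → 6 extensions
  placing 1:q first → 12 extensions
  placing 2:t first → 12 extensions
total linear extensions = 30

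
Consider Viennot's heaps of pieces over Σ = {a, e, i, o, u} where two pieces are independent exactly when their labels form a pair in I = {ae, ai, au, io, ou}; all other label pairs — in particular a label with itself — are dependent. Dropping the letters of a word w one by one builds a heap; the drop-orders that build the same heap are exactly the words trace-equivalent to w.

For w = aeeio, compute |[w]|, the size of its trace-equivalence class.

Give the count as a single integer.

piece 0:a — minimal
piece 1:e — minimal
piece 2:e rests on {1:e}
piece 3:i rests on {2:e}
piece 4:o rests on {0:a, 2:e}
minimal pieces: {0:a, 1:e}
ways to finish when only these pieces remain (= sum over removing one remaining piece with nothing left below it):
  1 left: {3}→1  {4}→1
  2 left: {0,4}→1  {3,4}→2
  3 left: {0,3,4}→3  {2,3,4}→2
  placing 0:a first → 2 extensions
  placing 1:e first → 5 extensions
total linear extensions = 7

7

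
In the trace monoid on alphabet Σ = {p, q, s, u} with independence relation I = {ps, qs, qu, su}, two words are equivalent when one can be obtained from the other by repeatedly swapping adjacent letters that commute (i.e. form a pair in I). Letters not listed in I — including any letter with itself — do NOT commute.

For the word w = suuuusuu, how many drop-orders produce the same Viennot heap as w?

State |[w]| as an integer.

28

0(s) covers ∅
1(u) covers ∅
2(u) covers 1:u
3(u) covers 2:u
4(u) covers 3:u
5(s) covers 0:s
6(u) covers 4:u
7(u) covers 6:u
floor of heap: 0:s, 1:u
completions by unplaced set U, small U first (add the entries for U minus each lowest piece of U):
  |U|=1: {5}:1  {7}:1
  |U|=2: {0,5}:1  {5,7}:2  {6,7}:1
  |U|=3: {0,5,7}:3  {4,6,7}:1  {5,6,7}:3
  |U|=4: {0,5,6,7}:6  {3,4,6,7}:1  {4,5,6,7}:4
  |U|=5: {0,4,5,6,7}:10  {2,3,4,6,7}:1  {3,4,5,6,7}:5
  |U|=6: {0,3,4,5,6,7}:15  {1,2,3,4,6,7}:1  {2,3,4,5,6,7}:6
  start at 0(s): 7
  start at 1(u): 21
sum over floor = 28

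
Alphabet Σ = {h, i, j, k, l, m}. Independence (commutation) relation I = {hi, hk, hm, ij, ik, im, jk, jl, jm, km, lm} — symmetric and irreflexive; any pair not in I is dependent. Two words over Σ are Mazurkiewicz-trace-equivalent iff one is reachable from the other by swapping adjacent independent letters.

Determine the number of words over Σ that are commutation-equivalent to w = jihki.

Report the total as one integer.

drop 0:j onto floor
drop 1:i onto floor
drop 2:h onto {0:j}
drop 3:k onto floor
drop 4:i onto {1:i}
ground layer = {0:j, 1:i, 3:k}
drop-orders for the pieces not yet dropped (sum over which currently-grounded one goes next):
  1 to go: {2} 1  {3} 1  {4} 1
  2 to go: {0,2} 1  {1,4} 1  {2,3} 2  {2,4} 2  {3,4} 2
  3 to go: {0,2,3} 3  {0,2,4} 3  {1,2,4} 3  {1,3,4} 3  {2,3,4} 6
  if 0:j drops first: 12 orders
  if 1:i drops first: 12 orders
  if 3:k drops first: 6 orders
heap linearizations: 30

30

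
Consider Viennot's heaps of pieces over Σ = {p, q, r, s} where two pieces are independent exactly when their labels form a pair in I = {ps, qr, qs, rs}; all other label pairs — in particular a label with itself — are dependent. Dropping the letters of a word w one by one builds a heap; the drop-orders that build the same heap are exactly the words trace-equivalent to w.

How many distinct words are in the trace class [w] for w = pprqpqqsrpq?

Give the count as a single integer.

66

drop 0:p onto floor
drop 1:p onto {0:p}
drop 2:r onto {1:p}
drop 3:q onto {1:p}
drop 4:p onto {2:r, 3:q}
drop 5:q onto {4:p}
drop 6:q onto {5:q}
drop 7:s onto floor
drop 8:r onto {4:p}
drop 9:p onto {6:q, 8:r}
drop 10:q onto {9:p}
ground layer = {0:p, 7:s}
drop-orders for the pieces not yet dropped (sum over which currently-grounded one goes next):
  1 to go: {7} 1  {10} 1
  2 to go: {7,10} 2  {9,10} 1
  3 to go: {6,9,10} 1  {7,9,10} 3  {8,9,10} 1
  4 to go: {5,6,9,10} 1  {6,7,9,10} 4  {6,8,9,10} 2  {7,8,9,10} 4
  5 to go: {5,6,7,9,10} 5  {5,6,8,9,10} 3  {6,7,8,9,10} 10
  6 to go: {4,5,6,8,9,10} 3  {5,6,7,8,9,10} 18
  7 to go: {2,4,5,6,8,9,10} 3  {3,4,5,6,8,9,10} 3  {4,5,6,7,8,9,10} 21
  8 to go: {2,3,4,5,6,8,9,10} 6  {2,4,5,6,7,8,9,10} 24  {3,4,5,6,7,8,9,10} 24
  9 to go: {1,2,3,4,5,6,8,9,10} 6  {2,3,4,5,6,7,8,9,10} 54
  if 0:p drops first: 60 orders
  if 7:s drops first: 6 orders
heap linearizations: 66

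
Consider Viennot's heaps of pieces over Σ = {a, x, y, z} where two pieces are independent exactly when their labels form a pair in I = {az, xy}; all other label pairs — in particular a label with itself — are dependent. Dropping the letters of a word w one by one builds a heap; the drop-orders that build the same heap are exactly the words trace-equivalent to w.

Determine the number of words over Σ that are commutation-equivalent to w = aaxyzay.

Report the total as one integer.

4

#0=a has no predecessor
#1=a depends on [0:a]
#2=x depends on [1:a]
#3=y depends on [1:a]
#4=z depends on [2:x, 3:y]
#5=a depends on [2:x, 3:y]
#6=y depends on [4:z, 5:a]
sources: [0:a]
N(rest) = Σ N(rest − s) over sources s of rest; N(one piece) = 1:
  size 1 → [6]=1
  size 2 → [4,6]=1  [5,6]=1
  size 3 → [4,5,6]=2
  size 4 → [2,4,5,6]=2  [3,4,5,6]=2
  size 5 → [2,3,4,5,6]=4
  first=0(a) contributes 4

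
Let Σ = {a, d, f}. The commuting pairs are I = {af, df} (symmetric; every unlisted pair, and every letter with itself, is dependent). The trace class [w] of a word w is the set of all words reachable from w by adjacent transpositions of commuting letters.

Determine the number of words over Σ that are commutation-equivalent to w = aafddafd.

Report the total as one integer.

drop 0:a onto floor
drop 1:a onto {0:a}
drop 2:f onto floor
drop 3:d onto {1:a}
drop 4:d onto {3:d}
drop 5:a onto {4:d}
drop 6:f onto {2:f}
drop 7:d onto {5:a}
ground layer = {0:a, 2:f}
drop-orders for the pieces not yet dropped (sum over which currently-grounded one goes next):
  1 to go: {6} 1  {7} 1
  2 to go: {2,6} 1  {5,7} 1  {6,7} 2
  3 to go: {2,6,7} 3  {4,5,7} 1  {5,6,7} 3
  4 to go: {2,5,6,7} 6  {3,4,5,7} 1  {4,5,6,7} 4
  5 to go: {1,3,4,5,7} 1  {2,4,5,6,7} 10  {3,4,5,6,7} 5
  6 to go: {0,1,3,4,5,7} 1  {1,3,4,5,6,7} 6  {2,3,4,5,6,7} 15
  if 0:a drops first: 21 orders
  if 2:f drops first: 7 orders
heap linearizations: 28

28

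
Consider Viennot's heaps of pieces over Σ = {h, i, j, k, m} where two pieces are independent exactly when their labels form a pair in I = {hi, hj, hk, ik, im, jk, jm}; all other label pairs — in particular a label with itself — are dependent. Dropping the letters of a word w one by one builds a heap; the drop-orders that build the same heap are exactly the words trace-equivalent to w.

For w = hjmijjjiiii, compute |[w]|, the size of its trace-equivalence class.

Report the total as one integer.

#0=h has no predecessor
#1=j has no predecessor
#2=m depends on [0:h]
#3=i depends on [1:j]
#4=j depends on [3:i]
#5=j depends on [4:j]
#6=j depends on [5:j]
#7=i depends on [6:j]
#8=i depends on [7:i]
#9=i depends on [8:i]
#10=i depends on [9:i]
sources: [0:h, 1:j]
N(rest) = Σ N(rest − s) over sources s of rest; N(one piece) = 1:
  size 1 → [2]=1  [10]=1
  size 2 → [0,2]=1  [2,10]=2  [9,10]=1
  size 3 → [0,2,10]=3  [2,9,10]=3  [8,9,10]=1
  size 4 → [0,2,9,10]=6  [2,8,9,10]=4  [7,8,9,10]=1
  size 5 → [0,2,8,9,10]=10  [2,7,8,9,10]=5  [6,7,8,9,10]=1
  size 6 → [0,2,7,8,9,10]=15  [2,6,7,8,9,10]=6  [5,6,7,8,9,10]=1
  size 7 → [0,2,6,7,8,9,10]=21  [2,5,6,7,8,9,10]=7  [4,5,6,7,8,9,10]=1
  size 8 → [0,2,5,6,7,8,9,10]=28  [2,4,5,6,7,8,9,10]=8  [3,4,5,6,7,8,9,10]=1
  size 9 → [0,2,4,5,6,7,8,9,10]=36  [1,3,4,5,6,7,8,9,10]=1  [2,3,4,5,6,7,8,9,10]=9
  first=0(h) contributes 10
  first=1(j) contributes 45
|[w]| = 55

55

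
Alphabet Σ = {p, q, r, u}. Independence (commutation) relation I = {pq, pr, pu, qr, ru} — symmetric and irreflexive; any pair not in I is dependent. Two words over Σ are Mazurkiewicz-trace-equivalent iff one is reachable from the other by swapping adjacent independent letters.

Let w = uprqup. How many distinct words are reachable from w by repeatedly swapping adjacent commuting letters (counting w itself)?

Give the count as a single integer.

#0=u has no predecessor
#1=p has no predecessor
#2=r has no predecessor
#3=q depends on [0:u]
#4=u depends on [3:q]
#5=p depends on [1:p]
sources: [0:u, 1:p, 2:r]
N(rest) = Σ N(rest − s) over sources s of rest; N(one piece) = 1:
  size 1 → [2]=1  [4]=1  [5]=1
  size 2 → [1,5]=1  [2,4]=2  [2,5]=2  [3,4]=1  [4,5]=2
  size 3 → [0,3,4]=1  [1,2,5]=3  [1,4,5]=3  [2,3,4]=3  [2,4,5]=6  [3,4,5]=3
  size 4 → [0,2,3,4]=4  [0,3,4,5]=4  [1,2,4,5]=12  [1,3,4,5]=6  [2,3,4,5]=12
  first=0(u) contributes 30
  first=1(p) contributes 20
  first=2(r) contributes 10
|[w]| = 60

60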